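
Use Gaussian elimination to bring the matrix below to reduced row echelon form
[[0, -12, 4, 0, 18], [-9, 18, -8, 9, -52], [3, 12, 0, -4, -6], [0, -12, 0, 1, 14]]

Swap ρ1 and ρ2.
  [ -9   18  -8   9  -52 ]
  [  0  -12   4   0   18 ]
  [  3   12   0  -4   -6 ]
  [  0  -12   0   1   14 ]
Multiply ρ1 by -1/9.
  [ 1   -2  8/9  -1  52/9 ]
  [ 0  -12    4   0    18 ]
  [ 3   12    0  -4    -6 ]
  [ 0  -12    0   1    14 ]
Subtract 3 times ρ1 from ρ3.
  [ 1   -2   8/9  -1   52/9 ]
  [ 0  -12     4   0     18 ]
  [ 0   18  -8/3  -1  -70/3 ]
  [ 0  -12     0   1     14 ]
Multiply ρ2 by -1/12.
  [ 1   -2   8/9  -1   52/9 ]
  [ 0    1  -1/3   0   -3/2 ]
  [ 0   18  -8/3  -1  -70/3 ]
  [ 0  -12     0   1     14 ]
Subtract 18 times ρ2 from ρ3.
  [ 1   -2   8/9  -1  52/9 ]
  [ 0    1  -1/3   0  -3/2 ]
  [ 0    0  10/3  -1  11/3 ]
  [ 0  -12     0   1    14 ]
Add 12 times ρ2 to ρ4.
  [ 1  -2   8/9  -1  52/9 ]
  [ 0   1  -1/3   0  -3/2 ]
  [ 0   0  10/3  -1  11/3 ]
  [ 0   0    -4   1    -4 ]
Multiply ρ3 by 3/10.
  [ 1  -2   8/9     -1   52/9 ]
  [ 0   1  -1/3      0   -3/2 ]
  [ 0   0     1  -3/10  11/10 ]
  [ 0   0    -4      1     -4 ]
Add 4 times ρ3 to ρ4.
  [ 1  -2   8/9     -1   52/9 ]
  [ 0   1  -1/3      0   -3/2 ]
  [ 0   0     1  -3/10  11/10 ]
  [ 0   0     0   -1/5    2/5 ]
Multiply ρ4 by -5.
  [ 1  -2   8/9     -1   52/9 ]
  [ 0   1  -1/3      0   -3/2 ]
  [ 0   0     1  -3/10  11/10 ]
  [ 0   0     0      1     -2 ]
Add 3/10 times ρ4 to ρ3.
  [ 1  -2   8/9  -1  52/9 ]
  [ 0   1  -1/3   0  -3/2 ]
  [ 0   0     1   0   1/2 ]
  [ 0   0     0   1    -2 ]
Add ρ4 to ρ1.
  [ 1  -2   8/9  0  34/9 ]
  [ 0   1  -1/3  0  -3/2 ]
  [ 0   0     1  0   1/2 ]
  [ 0   0     0  1    -2 ]
Add 1/3 times ρ3 to ρ2.
  [ 1  -2  8/9  0  34/9 ]
  [ 0   1    0  0  -4/3 ]
  [ 0   0    1  0   1/2 ]
  [ 0   0    0  1    -2 ]
Subtract 8/9 times ρ3 from ρ1.
  [ 1  -2  0  0  10/3 ]
  [ 0   1  0  0  -4/3 ]
  [ 0   0  1  0   1/2 ]
  [ 0   0  0  1    -2 ]
Add 2 times ρ2 to ρ1.
  [ 1  0  0  0   2/3 ]
  [ 0  1  0  0  -4/3 ]
  [ 0  0  1  0   1/2 ]
  [ 0  0  0  1    -2 ]

[[1, 0, 0, 0, 2/3], [0, 1, 0, 0, -4/3], [0, 0, 1, 0, 1/2], [0, 0, 0, 1, -2]]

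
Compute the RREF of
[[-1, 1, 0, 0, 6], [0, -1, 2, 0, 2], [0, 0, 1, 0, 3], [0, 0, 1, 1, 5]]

[[1, 0, 0, 0, -2], [0, 1, 0, 0, 4], [0, 0, 1, 0, 3], [0, 0, 0, 1, 2]]

ρ1 → -1·ρ1
  [ 1  -1  0  0  -6 ]
  [ 0  -1  2  0   2 ]
  [ 0   0  1  0   3 ]
  [ 0   0  1  1   5 ]
ρ2 → -1·ρ2
  [ 1  -1   0  0  -6 ]
  [ 0   1  -2  0  -2 ]
  [ 0   0   1  0   3 ]
  [ 0   0   1  1   5 ]
ρ4 → ρ4 − ρ3
  [ 1  -1   0  0  -6 ]
  [ 0   1  -2  0  -2 ]
  [ 0   0   1  0   3 ]
  [ 0   0   0  1   2 ]
ρ2 → ρ2 + 2·ρ3
  [ 1  -1  0  0  -6 ]
  [ 0   1  0  0   4 ]
  [ 0   0  1  0   3 ]
  [ 0   0  0  1   2 ]
ρ1 → ρ1 + ρ2
  [ 1  0  0  0  -2 ]
  [ 0  1  0  0   4 ]
  [ 0  0  1  0   3 ]
  [ 0  0  0  1   2 ]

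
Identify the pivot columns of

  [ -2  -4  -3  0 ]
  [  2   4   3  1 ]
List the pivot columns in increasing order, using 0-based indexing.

r1 := -1/2·r1
  [ 1  2  3/2  0 ]
  [ 2  4    3  1 ]
r2 := r2 − 2·r1
  [ 1  2  3/2  0 ]
  [ 0  0    0  1 ]
Pivot columns are the columns containing a leading 1.

0, 3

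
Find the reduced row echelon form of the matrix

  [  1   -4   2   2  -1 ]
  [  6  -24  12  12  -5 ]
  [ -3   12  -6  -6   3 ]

Subtract 6 times R1 from R2.
Add 3 times R1 to R3.
Add R2 to R1.

[[1, -4, 2, 2, 0], [0, 0, 0, 0, 1], [0, 0, 0, 0, 0]]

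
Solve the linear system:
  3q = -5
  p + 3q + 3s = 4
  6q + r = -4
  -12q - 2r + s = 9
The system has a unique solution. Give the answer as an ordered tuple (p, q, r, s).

(6, -5/3, 6, 1)

Form the augmented matrix and row-reduce:
  [ 0    3   0  0  |  -5 ]
  [ 1    3   0  3  |   4 ]
  [ 0    6   1  0  |  -4 ]
  [ 0  -12  -2  1  |   9 ]
Swap R1 and R2.
Multiply R2 by 1/3.
Subtract 6 times R2 from R3.
Add 12 times R2 to R4.
Add 2 times R3 to R4.
Subtract 3 times R4 from R1.
Subtract 3 times R2 from R1.
Reading off the last column: p = 6, q = -5/3, r = 6, s = 1.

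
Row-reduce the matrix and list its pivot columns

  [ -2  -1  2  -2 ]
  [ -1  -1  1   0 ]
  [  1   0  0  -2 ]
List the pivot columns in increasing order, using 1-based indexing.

1, 2, 3

R1 → -1/2·R1
R2 → R2 + R1
R3 → R3 − R1
R2 → -2·R2
R3 → R3 + 1/2·R2
R1 → R1 + R3
R1 → R1 − 1/2·R2
Pivot columns are the columns containing a leading 1.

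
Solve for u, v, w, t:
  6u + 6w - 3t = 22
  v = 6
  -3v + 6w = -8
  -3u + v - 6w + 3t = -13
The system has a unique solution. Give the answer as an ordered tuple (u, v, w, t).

Form the augmented matrix and row-reduce:
  [  6   0   6  -3  |   22 ]
  [  0   1   0   0  |    6 ]
  [  0  -3   6   0  |   -8 ]
  [ -3   1  -6   3  |  -13 ]
r1 -> 1/6·r1
  [  1   0   1  -1/2  |  11/3 ]
  [  0   1   0     0  |     6 ]
  [  0  -3   6     0  |    -8 ]
  [ -3   1  -6     3  |   -13 ]
r4 -> r4 + 3·r1
  [ 1   0   1  -1/2  |  11/3 ]
  [ 0   1   0     0  |     6 ]
  [ 0  -3   6     0  |    -8 ]
  [ 0   1  -3   3/2  |    -2 ]
r3 -> r3 + 3·r2
  [ 1  0   1  -1/2  |  11/3 ]
  [ 0  1   0     0  |     6 ]
  [ 0  0   6     0  |    10 ]
  [ 0  1  -3   3/2  |    -2 ]
r4 -> r4 − r2
  [ 1  0   1  -1/2  |  11/3 ]
  [ 0  1   0     0  |     6 ]
  [ 0  0   6     0  |    10 ]
  [ 0  0  -3   3/2  |    -8 ]
r3 -> 1/6·r3
  [ 1  0   1  -1/2  |  11/3 ]
  [ 0  1   0     0  |     6 ]
  [ 0  0   1     0  |   5/3 ]
  [ 0  0  -3   3/2  |    -8 ]
r4 -> r4 + 3·r3
  [ 1  0  1  -1/2  |  11/3 ]
  [ 0  1  0     0  |     6 ]
  [ 0  0  1     0  |   5/3 ]
  [ 0  0  0   3/2  |    -3 ]
r4 -> 2/3·r4
  [ 1  0  1  -1/2  |  11/3 ]
  [ 0  1  0     0  |     6 ]
  [ 0  0  1     0  |   5/3 ]
  [ 0  0  0     1  |    -2 ]
r1 -> r1 + 1/2·r4
  [ 1  0  1  0  |  8/3 ]
  [ 0  1  0  0  |    6 ]
  [ 0  0  1  0  |  5/3 ]
  [ 0  0  0  1  |   -2 ]
r1 -> r1 − r3
  [ 1  0  0  0  |    1 ]
  [ 0  1  0  0  |    6 ]
  [ 0  0  1  0  |  5/3 ]
  [ 0  0  0  1  |   -2 ]
Reading off the last column: u = 1, v = 6, w = 5/3, t = -2.

(1, 6, 5/3, -2)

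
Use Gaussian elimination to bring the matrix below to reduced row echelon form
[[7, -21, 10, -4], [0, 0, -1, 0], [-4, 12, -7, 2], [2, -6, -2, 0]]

[[1, -3, 0, 0], [0, 0, 1, 0], [0, 0, 0, 1], [0, 0, 0, 0]]

R1 ← 1/7·R1
  [  1  -3  10/7  -4/7 ]
  [  0   0    -1     0 ]
  [ -4  12    -7     2 ]
  [  2  -6    -2     0 ]
R3 ← R3 + 4·R1
  [ 1  -3  10/7  -4/7 ]
  [ 0   0    -1     0 ]
  [ 0   0  -9/7  -2/7 ]
  [ 2  -6    -2     0 ]
R4 ← R4 − 2·R1
  [ 1  -3   10/7  -4/7 ]
  [ 0   0     -1     0 ]
  [ 0   0   -9/7  -2/7 ]
  [ 0   0  -34/7   8/7 ]
R2 ← -1·R2
  [ 1  -3   10/7  -4/7 ]
  [ 0   0      1     0 ]
  [ 0   0   -9/7  -2/7 ]
  [ 0   0  -34/7   8/7 ]
R3 ← R3 + 9/7·R2
  [ 1  -3   10/7  -4/7 ]
  [ 0   0      1     0 ]
  [ 0   0      0  -2/7 ]
  [ 0   0  -34/7   8/7 ]
R4 ← R4 + 34/7·R2
  [ 1  -3  10/7  -4/7 ]
  [ 0   0     1     0 ]
  [ 0   0     0  -2/7 ]
  [ 0   0     0   8/7 ]
R3 ← -7/2·R3
  [ 1  -3  10/7  -4/7 ]
  [ 0   0     1     0 ]
  [ 0   0     0     1 ]
  [ 0   0     0   8/7 ]
R4 ← R4 − 8/7·R3
  [ 1  -3  10/7  -4/7 ]
  [ 0   0     1     0 ]
  [ 0   0     0     1 ]
  [ 0   0     0     0 ]
R1 ← R1 + 4/7·R3
  [ 1  -3  10/7  0 ]
  [ 0   0     1  0 ]
  [ 0   0     0  1 ]
  [ 0   0     0  0 ]
R1 ← R1 − 10/7·R2
  [ 1  -3  0  0 ]
  [ 0   0  1  0 ]
  [ 0   0  0  1 ]
  [ 0   0  0  0 ]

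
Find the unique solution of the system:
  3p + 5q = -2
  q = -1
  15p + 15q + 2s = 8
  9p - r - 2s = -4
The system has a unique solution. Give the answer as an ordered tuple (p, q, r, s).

Form the augmented matrix and row-reduce:
  [  3   5   0   0  |  -2 ]
  [  0   1   0   0  |  -1 ]
  [ 15  15   0   2  |   8 ]
  [  9   0  -1  -2  |  -4 ]
ρ1 ← 1/3·ρ1
  [  1  5/3   0   0  |  -2/3 ]
  [  0    1   0   0  |    -1 ]
  [ 15   15   0   2  |     8 ]
  [  9    0  -1  -2  |    -4 ]
ρ3 ← ρ3 − 15·ρ1
  [ 1  5/3   0   0  |  -2/3 ]
  [ 0    1   0   0  |    -1 ]
  [ 0  -10   0   2  |    18 ]
  [ 9    0  -1  -2  |    -4 ]
ρ4 ← ρ4 − 9·ρ1
  [ 1  5/3   0   0  |  -2/3 ]
  [ 0    1   0   0  |    -1 ]
  [ 0  -10   0   2  |    18 ]
  [ 0  -15  -1  -2  |     2 ]
ρ3 ← ρ3 + 10·ρ2
  [ 1  5/3   0   0  |  -2/3 ]
  [ 0    1   0   0  |    -1 ]
  [ 0    0   0   2  |     8 ]
  [ 0  -15  -1  -2  |     2 ]
ρ4 ← ρ4 + 15·ρ2
  [ 1  5/3   0   0  |  -2/3 ]
  [ 0    1   0   0  |    -1 ]
  [ 0    0   0   2  |     8 ]
  [ 0    0  -1  -2  |   -13 ]
ρ3 <-> ρ4
  [ 1  5/3   0   0  |  -2/3 ]
  [ 0    1   0   0  |    -1 ]
  [ 0    0  -1  -2  |   -13 ]
  [ 0    0   0   2  |     8 ]
ρ3 ← -1·ρ3
  [ 1  5/3  0  0  |  -2/3 ]
  [ 0    1  0  0  |    -1 ]
  [ 0    0  1  2  |    13 ]
  [ 0    0  0  2  |     8 ]
ρ4 ← 1/2·ρ4
  [ 1  5/3  0  0  |  -2/3 ]
  [ 0    1  0  0  |    -1 ]
  [ 0    0  1  2  |    13 ]
  [ 0    0  0  1  |     4 ]
ρ3 ← ρ3 − 2·ρ4
  [ 1  5/3  0  0  |  -2/3 ]
  [ 0    1  0  0  |    -1 ]
  [ 0    0  1  0  |     5 ]
  [ 0    0  0  1  |     4 ]
ρ1 ← ρ1 − 5/3·ρ2
  [ 1  0  0  0  |   1 ]
  [ 0  1  0  0  |  -1 ]
  [ 0  0  1  0  |   5 ]
  [ 0  0  0  1  |   4 ]
Reading off the last column: p = 1, q = -1, r = 5, s = 4.

(1, -1, 5, 4)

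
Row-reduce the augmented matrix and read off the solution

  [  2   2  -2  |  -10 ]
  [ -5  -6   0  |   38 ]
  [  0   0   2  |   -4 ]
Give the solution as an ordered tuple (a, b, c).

(-4, -3, -2)

r1 := 1/2·r1
  [  1   1  -1  |  -5 ]
  [ -5  -6   0  |  38 ]
  [  0   0   2  |  -4 ]
r2 := r2 + 5·r1
  [ 1   1  -1  |  -5 ]
  [ 0  -1  -5  |  13 ]
  [ 0   0   2  |  -4 ]
r2 := -1·r2
  [ 1  1  -1  |   -5 ]
  [ 0  1   5  |  -13 ]
  [ 0  0   2  |   -4 ]
r3 := 1/2·r3
  [ 1  1  -1  |   -5 ]
  [ 0  1   5  |  -13 ]
  [ 0  0   1  |   -2 ]
r2 := r2 − 5·r3
  [ 1  1  -1  |  -5 ]
  [ 0  1   0  |  -3 ]
  [ 0  0   1  |  -2 ]
r1 := r1 + r3
  [ 1  1  0  |  -7 ]
  [ 0  1  0  |  -3 ]
  [ 0  0  1  |  -2 ]
r1 := r1 − r2
  [ 1  0  0  |  -4 ]
  [ 0  1  0  |  -3 ]
  [ 0  0  1  |  -2 ]
Reading off the last column: a = -4, b = -3, c = -2.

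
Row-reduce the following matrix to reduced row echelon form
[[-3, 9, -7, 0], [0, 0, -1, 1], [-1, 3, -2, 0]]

ρ1 -> -1/3·ρ1
  [  1  -3  7/3  0 ]
  [  0   0   -1  1 ]
  [ -1   3   -2  0 ]
ρ3 -> ρ3 + ρ1
  [ 1  -3  7/3  0 ]
  [ 0   0   -1  1 ]
  [ 0   0  1/3  0 ]
ρ2 -> -1·ρ2
  [ 1  -3  7/3   0 ]
  [ 0   0    1  -1 ]
  [ 0   0  1/3   0 ]
ρ3 -> ρ3 − 1/3·ρ2
  [ 1  -3  7/3    0 ]
  [ 0   0    1   -1 ]
  [ 0   0    0  1/3 ]
ρ3 -> 3·ρ3
  [ 1  -3  7/3   0 ]
  [ 0   0    1  -1 ]
  [ 0   0    0   1 ]
ρ2 -> ρ2 + ρ3
  [ 1  -3  7/3  0 ]
  [ 0   0    1  0 ]
  [ 0   0    0  1 ]
ρ1 -> ρ1 − 7/3·ρ2
  [ 1  -3  0  0 ]
  [ 0   0  1  0 ]
  [ 0   0  0  1 ]

[[1, -3, 0, 0], [0, 0, 1, 0], [0, 0, 0, 1]]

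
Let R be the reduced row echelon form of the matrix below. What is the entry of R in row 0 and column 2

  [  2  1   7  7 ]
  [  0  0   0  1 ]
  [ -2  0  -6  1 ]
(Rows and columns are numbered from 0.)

Multiply R1 by 1/2.
Add 2 times R1 to R3.
Swap R2 and R3.
Subtract 8 times R3 from R2.
Subtract 7/2 times R3 from R1.
Subtract 1/2 times R2 from R1.

3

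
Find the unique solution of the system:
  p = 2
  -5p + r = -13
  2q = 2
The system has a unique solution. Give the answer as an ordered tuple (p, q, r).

Form the augmented matrix and row-reduce:
  [  1  0  0  |    2 ]
  [ -5  0  1  |  -13 ]
  [  0  2  0  |    2 ]
r2 := r2 + 5·r1
  [ 1  0  0  |   2 ]
  [ 0  0  1  |  -3 ]
  [ 0  2  0  |   2 ]
r2 ↔ r3
  [ 1  0  0  |   2 ]
  [ 0  2  0  |   2 ]
  [ 0  0  1  |  -3 ]
r2 := 1/2·r2
  [ 1  0  0  |   2 ]
  [ 0  1  0  |   1 ]
  [ 0  0  1  |  -3 ]
Reading off the last column: p = 2, q = 1, r = -3.

(2, 1, -3)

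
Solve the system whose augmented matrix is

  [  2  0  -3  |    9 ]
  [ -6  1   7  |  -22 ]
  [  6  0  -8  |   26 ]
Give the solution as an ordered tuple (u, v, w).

ρ1 := 1/2·ρ1
  [  1  0  -3/2  |  9/2 ]
  [ -6  1     7  |  -22 ]
  [  6  0    -8  |   26 ]
ρ2 := ρ2 + 6·ρ1
  [ 1  0  -3/2  |  9/2 ]
  [ 0  1    -2  |    5 ]
  [ 6  0    -8  |   26 ]
ρ3 := ρ3 − 6·ρ1
  [ 1  0  -3/2  |  9/2 ]
  [ 0  1    -2  |    5 ]
  [ 0  0     1  |   -1 ]
ρ2 := ρ2 + 2·ρ3
  [ 1  0  -3/2  |  9/2 ]
  [ 0  1     0  |    3 ]
  [ 0  0     1  |   -1 ]
ρ1 := ρ1 + 3/2·ρ3
  [ 1  0  0  |   3 ]
  [ 0  1  0  |   3 ]
  [ 0  0  1  |  -1 ]
Reading off the last column: u = 3, v = 3, w = -1.

(3, 3, -1)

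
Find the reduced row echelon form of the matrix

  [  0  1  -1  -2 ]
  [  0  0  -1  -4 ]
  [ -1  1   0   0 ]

Swap R1 and R3.
  [ -1  1   0   0 ]
  [  0  0  -1  -4 ]
  [  0  1  -1  -2 ]
Multiply R1 by -1.
  [ 1  -1   0   0 ]
  [ 0   0  -1  -4 ]
  [ 0   1  -1  -2 ]
Swap R2 and R3.
  [ 1  -1   0   0 ]
  [ 0   1  -1  -2 ]
  [ 0   0  -1  -4 ]
Multiply R3 by -1.
  [ 1  -1   0   0 ]
  [ 0   1  -1  -2 ]
  [ 0   0   1   4 ]
Add R3 to R2.
  [ 1  -1  0  0 ]
  [ 0   1  0  2 ]
  [ 0   0  1  4 ]
Add R2 to R1.
  [ 1  0  0  2 ]
  [ 0  1  0  2 ]
  [ 0  0  1  4 ]

[[1, 0, 0, 2], [0, 1, 0, 2], [0, 0, 1, 4]]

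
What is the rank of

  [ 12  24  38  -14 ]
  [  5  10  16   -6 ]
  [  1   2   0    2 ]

ρ1 := 1/12·ρ1
  [ 1   2  19/6  -7/6 ]
  [ 5  10    16    -6 ]
  [ 1   2     0     2 ]
ρ2 := ρ2 − 5·ρ1
  [ 1  2  19/6  -7/6 ]
  [ 0  0   1/6  -1/6 ]
  [ 1  2     0     2 ]
ρ3 := ρ3 − ρ1
  [ 1  2   19/6  -7/6 ]
  [ 0  0    1/6  -1/6 ]
  [ 0  0  -19/6  19/6 ]
ρ2 := 6·ρ2
  [ 1  2   19/6  -7/6 ]
  [ 0  0      1    -1 ]
  [ 0  0  -19/6  19/6 ]
ρ3 := ρ3 + 19/6·ρ2
  [ 1  2  19/6  -7/6 ]
  [ 0  0     1    -1 ]
  [ 0  0     0     0 ]
ρ1 := ρ1 − 19/6·ρ2
  [ 1  2  0   2 ]
  [ 0  0  1  -1 ]
  [ 0  0  0   0 ]
The reduced form has 2 nonzero rows.

rank = 2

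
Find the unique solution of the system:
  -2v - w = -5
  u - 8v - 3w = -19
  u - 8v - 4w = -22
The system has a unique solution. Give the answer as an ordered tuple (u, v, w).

Form the augmented matrix and row-reduce:
  [ 0  -2  -1  |   -5 ]
  [ 1  -8  -3  |  -19 ]
  [ 1  -8  -4  |  -22 ]
r1 <-> r2
r3 ← r3 − r1
r2 ← -1/2·r2
r3 ← -1·r3
r2 ← r2 − 1/2·r3
r1 ← r1 + 3·r3
r1 ← r1 + 8·r2
Reading off the last column: u = -2, v = 1, w = 3.

(-2, 1, 3)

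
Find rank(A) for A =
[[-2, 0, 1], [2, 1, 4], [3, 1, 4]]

R1 ← -1/2·R1
R2 ← R2 − 2·R1
R3 ← R3 − 3·R1
R3 ← R3 − R2
R3 ← 2·R3
R2 ← R2 − 5·R3
R1 ← R1 + 1/2·R3
The reduced form has 3 nonzero rows.

rank = 3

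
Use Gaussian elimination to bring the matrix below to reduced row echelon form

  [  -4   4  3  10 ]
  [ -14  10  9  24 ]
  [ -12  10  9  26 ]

[[1, 0, 0, 1], [0, 1, 0, 2], [0, 0, 1, 2]]

R1 := -1/4·R1
  [   1  -1  -3/4  -5/2 ]
  [ -14  10     9    24 ]
  [ -12  10     9    26 ]
R2 := R2 + 14·R1
  [   1  -1  -3/4  -5/2 ]
  [   0  -4  -3/2   -11 ]
  [ -12  10     9    26 ]
R3 := R3 + 12·R1
  [ 1  -1  -3/4  -5/2 ]
  [ 0  -4  -3/2   -11 ]
  [ 0  -2     0    -4 ]
R2 := -1/4·R2
  [ 1  -1  -3/4  -5/2 ]
  [ 0   1   3/8  11/4 ]
  [ 0  -2     0    -4 ]
R3 := R3 + 2·R2
  [ 1  -1  -3/4  -5/2 ]
  [ 0   1   3/8  11/4 ]
  [ 0   0   3/4   3/2 ]
R3 := 4/3·R3
  [ 1  -1  -3/4  -5/2 ]
  [ 0   1   3/8  11/4 ]
  [ 0   0     1     2 ]
R2 := R2 − 3/8·R3
  [ 1  -1  -3/4  -5/2 ]
  [ 0   1     0     2 ]
  [ 0   0     1     2 ]
R1 := R1 + 3/4·R3
  [ 1  -1  0  -1 ]
  [ 0   1  0   2 ]
  [ 0   0  1   2 ]
R1 := R1 + R2
  [ 1  0  0  1 ]
  [ 0  1  0  2 ]
  [ 0  0  1  2 ]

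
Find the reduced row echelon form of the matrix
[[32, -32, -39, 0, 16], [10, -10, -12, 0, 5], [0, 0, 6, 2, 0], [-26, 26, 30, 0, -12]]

[[1, -1, 0, 0, 0], [0, 0, 1, 0, 0], [0, 0, 0, 1, 0], [0, 0, 0, 0, 1]]

R1 → 1/32·R1
  [   1   -1  -39/32  0  1/2 ]
  [  10  -10     -12  0    5 ]
  [   0    0       6  2    0 ]
  [ -26   26      30  0  -12 ]
R2 → R2 − 10·R1
  [   1  -1  -39/32  0  1/2 ]
  [   0   0    3/16  0    0 ]
  [   0   0       6  2    0 ]
  [ -26  26      30  0  -12 ]
R4 → R4 + 26·R1
  [ 1  -1  -39/32  0  1/2 ]
  [ 0   0    3/16  0    0 ]
  [ 0   0       6  2    0 ]
  [ 0   0  -27/16  0    1 ]
R2 → 16/3·R2
  [ 1  -1  -39/32  0  1/2 ]
  [ 0   0       1  0    0 ]
  [ 0   0       6  2    0 ]
  [ 0   0  -27/16  0    1 ]
R3 → R3 − 6·R2
  [ 1  -1  -39/32  0  1/2 ]
  [ 0   0       1  0    0 ]
  [ 0   0       0  2    0 ]
  [ 0   0  -27/16  0    1 ]
R4 → R4 + 27/16·R2
  [ 1  -1  -39/32  0  1/2 ]
  [ 0   0       1  0    0 ]
  [ 0   0       0  2    0 ]
  [ 0   0       0  0    1 ]
R3 → 1/2·R3
  [ 1  -1  -39/32  0  1/2 ]
  [ 0   0       1  0    0 ]
  [ 0   0       0  1    0 ]
  [ 0   0       0  0    1 ]
R1 → R1 − 1/2·R4
  [ 1  -1  -39/32  0  0 ]
  [ 0   0       1  0  0 ]
  [ 0   0       0  1  0 ]
  [ 0   0       0  0  1 ]
R1 → R1 + 39/32·R2
  [ 1  -1  0  0  0 ]
  [ 0   0  1  0  0 ]
  [ 0   0  0  1  0 ]
  [ 0   0  0  0  1 ]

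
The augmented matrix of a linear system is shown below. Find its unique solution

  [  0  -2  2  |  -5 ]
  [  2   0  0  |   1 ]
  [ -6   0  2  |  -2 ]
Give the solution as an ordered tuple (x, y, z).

r1 <=> r2
  [  2   0  0  |   1 ]
  [  0  -2  2  |  -5 ]
  [ -6   0  2  |  -2 ]
r1 -> 1/2·r1
  [  1   0  0  |  1/2 ]
  [  0  -2  2  |   -5 ]
  [ -6   0  2  |   -2 ]
r3 -> r3 + 6·r1
  [ 1   0  0  |  1/2 ]
  [ 0  -2  2  |   -5 ]
  [ 0   0  2  |    1 ]
r2 -> -1/2·r2
  [ 1  0   0  |  1/2 ]
  [ 0  1  -1  |  5/2 ]
  [ 0  0   2  |    1 ]
r3 -> 1/2·r3
  [ 1  0   0  |  1/2 ]
  [ 0  1  -1  |  5/2 ]
  [ 0  0   1  |  1/2 ]
r2 -> r2 + r3
  [ 1  0  0  |  1/2 ]
  [ 0  1  0  |    3 ]
  [ 0  0  1  |  1/2 ]
Reading off the last column: x = 1/2, y = 3, z = 1/2.

(1/2, 3, 1/2)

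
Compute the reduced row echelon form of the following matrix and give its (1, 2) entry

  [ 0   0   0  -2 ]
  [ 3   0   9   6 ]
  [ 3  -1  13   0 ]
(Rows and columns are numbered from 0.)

-4

Swap R1 and R2.
  [ 3   0   9   6 ]
  [ 0   0   0  -2 ]
  [ 3  -1  13   0 ]
Multiply R1 by 1/3.
  [ 1   0   3   2 ]
  [ 0   0   0  -2 ]
  [ 3  -1  13   0 ]
Subtract 3 times R1 from R3.
  [ 1   0  3   2 ]
  [ 0   0  0  -2 ]
  [ 0  -1  4  -6 ]
Swap R2 and R3.
  [ 1   0  3   2 ]
  [ 0  -1  4  -6 ]
  [ 0   0  0  -2 ]
Multiply R2 by -1.
  [ 1  0   3   2 ]
  [ 0  1  -4   6 ]
  [ 0  0   0  -2 ]
Multiply R3 by -1/2.
  [ 1  0   3  2 ]
  [ 0  1  -4  6 ]
  [ 0  0   0  1 ]
Subtract 6 times R3 from R2.
  [ 1  0   3  2 ]
  [ 0  1  -4  0 ]
  [ 0  0   0  1 ]
Subtract 2 times R3 from R1.
  [ 1  0   3  0 ]
  [ 0  1  -4  0 ]
  [ 0  0   0  1 ]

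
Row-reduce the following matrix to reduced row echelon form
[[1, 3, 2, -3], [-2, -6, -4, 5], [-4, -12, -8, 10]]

[[1, 3, 2, 0], [0, 0, 0, 1], [0, 0, 0, 0]]

R2 := R2 + 2·R1
  [  1    3   2  -3 ]
  [  0    0   0  -1 ]
  [ -4  -12  -8  10 ]
R3 := R3 + 4·R1
  [ 1  3  2  -3 ]
  [ 0  0  0  -1 ]
  [ 0  0  0  -2 ]
R2 := -1·R2
  [ 1  3  2  -3 ]
  [ 0  0  0   1 ]
  [ 0  0  0  -2 ]
R3 := R3 + 2·R2
  [ 1  3  2  -3 ]
  [ 0  0  0   1 ]
  [ 0  0  0   0 ]
R1 := R1 + 3·R2
  [ 1  3  2  0 ]
  [ 0  0  0  1 ]
  [ 0  0  0  0 ]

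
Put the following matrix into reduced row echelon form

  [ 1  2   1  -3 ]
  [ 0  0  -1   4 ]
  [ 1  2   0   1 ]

[[1, 2, 0, 1], [0, 0, 1, -4], [0, 0, 0, 0]]

r3 ← r3 − r1
  [ 1  2   1  -3 ]
  [ 0  0  -1   4 ]
  [ 0  0  -1   4 ]
r2 ← -1·r2
  [ 1  2   1  -3 ]
  [ 0  0   1  -4 ]
  [ 0  0  -1   4 ]
r3 ← r3 + r2
  [ 1  2  1  -3 ]
  [ 0  0  1  -4 ]
  [ 0  0  0   0 ]
r1 ← r1 − r2
  [ 1  2  0   1 ]
  [ 0  0  1  -4 ]
  [ 0  0  0   0 ]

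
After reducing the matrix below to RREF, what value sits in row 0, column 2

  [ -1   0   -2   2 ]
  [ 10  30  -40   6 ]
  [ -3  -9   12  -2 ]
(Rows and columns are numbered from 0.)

Multiply r1 by -1.
Subtract 10 times r1 from r2.
Add 3 times r1 to r3.
Multiply r2 by 1/30.
Add 9 times r2 to r3.
Multiply r3 by -5.
Subtract 13/15 times r3 from r2.
Add 2 times r3 to r1.

2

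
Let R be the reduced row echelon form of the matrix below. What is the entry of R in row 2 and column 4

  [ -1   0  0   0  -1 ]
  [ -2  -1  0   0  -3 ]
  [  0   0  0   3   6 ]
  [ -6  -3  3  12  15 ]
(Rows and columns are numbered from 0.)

Multiply R1 by -1.
  [  1   0  0   0   1 ]
  [ -2  -1  0   0  -3 ]
  [  0   0  0   3   6 ]
  [ -6  -3  3  12  15 ]
Add 2 times R1 to R2.
  [  1   0  0   0   1 ]
  [  0  -1  0   0  -1 ]
  [  0   0  0   3   6 ]
  [ -6  -3  3  12  15 ]
Add 6 times R1 to R4.
  [ 1   0  0   0   1 ]
  [ 0  -1  0   0  -1 ]
  [ 0   0  0   3   6 ]
  [ 0  -3  3  12  21 ]
Multiply R2 by -1.
  [ 1   0  0   0   1 ]
  [ 0   1  0   0   1 ]
  [ 0   0  0   3   6 ]
  [ 0  -3  3  12  21 ]
Add 3 times R2 to R4.
  [ 1  0  0   0   1 ]
  [ 0  1  0   0   1 ]
  [ 0  0  0   3   6 ]
  [ 0  0  3  12  24 ]
Swap R3 and R4.
  [ 1  0  0   0   1 ]
  [ 0  1  0   0   1 ]
  [ 0  0  3  12  24 ]
  [ 0  0  0   3   6 ]
Multiply R3 by 1/3.
  [ 1  0  0  0  1 ]
  [ 0  1  0  0  1 ]
  [ 0  0  1  4  8 ]
  [ 0  0  0  3  6 ]
Multiply R4 by 1/3.
  [ 1  0  0  0  1 ]
  [ 0  1  0  0  1 ]
  [ 0  0  1  4  8 ]
  [ 0  0  0  1  2 ]
Subtract 4 times R4 from R3.
  [ 1  0  0  0  1 ]
  [ 0  1  0  0  1 ]
  [ 0  0  1  0  0 ]
  [ 0  0  0  1  2 ]

0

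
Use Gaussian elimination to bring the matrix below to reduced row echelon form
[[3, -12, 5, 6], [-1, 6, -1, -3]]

ρ1 -> 1/3·ρ1
  [  1  -4  5/3   2 ]
  [ -1   6   -1  -3 ]
ρ2 -> ρ2 + ρ1
  [ 1  -4  5/3   2 ]
  [ 0   2  2/3  -1 ]
ρ2 -> 1/2·ρ2
  [ 1  -4  5/3     2 ]
  [ 0   1  1/3  -1/2 ]
ρ1 -> ρ1 + 4·ρ2
  [ 1  0    3     0 ]
  [ 0  1  1/3  -1/2 ]

[[1, 0, 3, 0], [0, 1, 1/3, -1/2]]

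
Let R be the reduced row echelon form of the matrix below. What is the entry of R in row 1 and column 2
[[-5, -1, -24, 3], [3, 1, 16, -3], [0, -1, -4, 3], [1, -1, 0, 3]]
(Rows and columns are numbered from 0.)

r1 -> -1/5·r1
  [ 1  1/5  24/5  -3/5 ]
  [ 3    1    16    -3 ]
  [ 0   -1    -4     3 ]
  [ 1   -1     0     3 ]
r2 -> r2 − 3·r1
  [ 1  1/5  24/5  -3/5 ]
  [ 0  2/5   8/5  -6/5 ]
  [ 0   -1    -4     3 ]
  [ 1   -1     0     3 ]
r4 -> r4 − r1
  [ 1   1/5   24/5  -3/5 ]
  [ 0   2/5    8/5  -6/5 ]
  [ 0    -1     -4     3 ]
  [ 0  -6/5  -24/5  18/5 ]
r2 -> 5/2·r2
  [ 1   1/5   24/5  -3/5 ]
  [ 0     1      4    -3 ]
  [ 0    -1     -4     3 ]
  [ 0  -6/5  -24/5  18/5 ]
r3 -> r3 + r2
  [ 1   1/5   24/5  -3/5 ]
  [ 0     1      4    -3 ]
  [ 0     0      0     0 ]
  [ 0  -6/5  -24/5  18/5 ]
r4 -> r4 + 6/5·r2
  [ 1  1/5  24/5  -3/5 ]
  [ 0    1     4    -3 ]
  [ 0    0     0     0 ]
  [ 0    0     0     0 ]
r1 -> r1 − 1/5·r2
  [ 1  0  4   0 ]
  [ 0  1  4  -3 ]
  [ 0  0  0   0 ]
  [ 0  0  0   0 ]

4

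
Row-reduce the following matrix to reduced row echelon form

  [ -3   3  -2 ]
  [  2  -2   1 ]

r1 ← -1/3·r1
  [ 1  -1  2/3 ]
  [ 2  -2    1 ]
r2 ← r2 − 2·r1
  [ 1  -1   2/3 ]
  [ 0   0  -1/3 ]
r2 ← -3·r2
  [ 1  -1  2/3 ]
  [ 0   0    1 ]
r1 ← r1 − 2/3·r2
  [ 1  -1  0 ]
  [ 0   0  1 ]

[[1, -1, 0], [0, 0, 1]]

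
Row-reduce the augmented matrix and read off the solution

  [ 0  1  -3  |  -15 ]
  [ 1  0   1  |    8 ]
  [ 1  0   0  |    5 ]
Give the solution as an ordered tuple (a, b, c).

r1 <=> r2
  [ 1  0   1  |    8 ]
  [ 0  1  -3  |  -15 ]
  [ 1  0   0  |    5 ]
r3 ← r3 − r1
  [ 1  0   1  |    8 ]
  [ 0  1  -3  |  -15 ]
  [ 0  0  -1  |   -3 ]
r3 ← -1·r3
  [ 1  0   1  |    8 ]
  [ 0  1  -3  |  -15 ]
  [ 0  0   1  |    3 ]
r2 ← r2 + 3·r3
  [ 1  0  1  |   8 ]
  [ 0  1  0  |  -6 ]
  [ 0  0  1  |   3 ]
r1 ← r1 − r3
  [ 1  0  0  |   5 ]
  [ 0  1  0  |  -6 ]
  [ 0  0  1  |   3 ]
Reading off the last column: a = 5, b = -6, c = 3.

(5, -6, 3)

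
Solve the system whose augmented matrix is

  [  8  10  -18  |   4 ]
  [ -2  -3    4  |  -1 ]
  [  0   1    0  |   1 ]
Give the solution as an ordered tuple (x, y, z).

Multiply ρ1 by 1/8.
Add 2 times ρ1 to ρ2.
Multiply ρ2 by -2.
Subtract ρ2 from ρ3.
Multiply ρ3 by -1.
Subtract ρ3 from ρ2.
Add 9/4 times ρ3 to ρ1.
Subtract 5/4 times ρ2 from ρ1.
Reading off the last column: x = -3, y = 1, z = -1.

(-3, 1, -1)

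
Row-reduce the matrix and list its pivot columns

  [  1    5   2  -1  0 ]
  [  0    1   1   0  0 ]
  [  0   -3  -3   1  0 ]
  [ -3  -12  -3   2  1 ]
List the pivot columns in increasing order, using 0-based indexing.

0, 1, 3, 4

R4 -> R4 + 3·R1
  [ 1   5   2  -1  0 ]
  [ 0   1   1   0  0 ]
  [ 0  -3  -3   1  0 ]
  [ 0   3   3  -1  1 ]
R3 -> R3 + 3·R2
  [ 1  5  2  -1  0 ]
  [ 0  1  1   0  0 ]
  [ 0  0  0   1  0 ]
  [ 0  3  3  -1  1 ]
R4 -> R4 − 3·R2
  [ 1  5  2  -1  0 ]
  [ 0  1  1   0  0 ]
  [ 0  0  0   1  0 ]
  [ 0  0  0  -1  1 ]
R4 -> R4 + R3
  [ 1  5  2  -1  0 ]
  [ 0  1  1   0  0 ]
  [ 0  0  0   1  0 ]
  [ 0  0  0   0  1 ]
R1 -> R1 + R3
  [ 1  5  2  0  0 ]
  [ 0  1  1  0  0 ]
  [ 0  0  0  1  0 ]
  [ 0  0  0  0  1 ]
R1 -> R1 − 5·R2
  [ 1  0  -3  0  0 ]
  [ 0  1   1  0  0 ]
  [ 0  0   0  1  0 ]
  [ 0  0   0  0  1 ]
Pivot columns are the columns containing a leading 1.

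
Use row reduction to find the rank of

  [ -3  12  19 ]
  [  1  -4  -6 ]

rank = 2

Multiply r1 by -1/3.
Subtract r1 from r2.
Multiply r2 by 3.
Add 19/3 times r2 to r1.
The reduced form has 2 nonzero rows.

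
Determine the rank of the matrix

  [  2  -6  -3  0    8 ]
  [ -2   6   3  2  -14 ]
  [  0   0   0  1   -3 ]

rank = 2

Multiply ρ1 by 1/2.
  [  1  -3  -3/2  0    4 ]
  [ -2   6     3  2  -14 ]
  [  0   0     0  1   -3 ]
Add 2 times ρ1 to ρ2.
  [ 1  -3  -3/2  0   4 ]
  [ 0   0     0  2  -6 ]
  [ 0   0     0  1  -3 ]
Multiply ρ2 by 1/2.
  [ 1  -3  -3/2  0   4 ]
  [ 0   0     0  1  -3 ]
  [ 0   0     0  1  -3 ]
Subtract ρ2 from ρ3.
  [ 1  -3  -3/2  0   4 ]
  [ 0   0     0  1  -3 ]
  [ 0   0     0  0   0 ]
The reduced form has 2 nonzero rows.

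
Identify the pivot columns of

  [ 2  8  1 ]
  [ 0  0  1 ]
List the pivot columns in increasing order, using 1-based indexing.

1, 3

R1 ← 1/2·R1
  [ 1  4  1/2 ]
  [ 0  0    1 ]
R1 ← R1 − 1/2·R2
  [ 1  4  0 ]
  [ 0  0  1 ]
Pivot columns are the columns containing a leading 1.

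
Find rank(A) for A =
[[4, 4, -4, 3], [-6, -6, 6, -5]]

rank = 2

R1 → 1/4·R1
  [  1   1  -1  3/4 ]
  [ -6  -6   6   -5 ]
R2 → R2 + 6·R1
  [ 1  1  -1   3/4 ]
  [ 0  0   0  -1/2 ]
R2 → -2·R2
  [ 1  1  -1  3/4 ]
  [ 0  0   0    1 ]
R1 → R1 − 3/4·R2
  [ 1  1  -1  0 ]
  [ 0  0   0  1 ]
The reduced form has 2 nonzero rows.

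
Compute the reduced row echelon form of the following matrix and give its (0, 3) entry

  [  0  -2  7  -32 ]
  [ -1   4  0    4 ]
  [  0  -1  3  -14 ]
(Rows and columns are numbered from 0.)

R1 <=> R2
  [ -1   4  0    4 ]
  [  0  -2  7  -32 ]
  [  0  -1  3  -14 ]
R1 -> -1·R1
  [ 1  -4  0   -4 ]
  [ 0  -2  7  -32 ]
  [ 0  -1  3  -14 ]
R2 -> -1/2·R2
  [ 1  -4     0   -4 ]
  [ 0   1  -7/2   16 ]
  [ 0  -1     3  -14 ]
R3 -> R3 + R2
  [ 1  -4     0  -4 ]
  [ 0   1  -7/2  16 ]
  [ 0   0  -1/2   2 ]
R3 -> -2·R3
  [ 1  -4     0  -4 ]
  [ 0   1  -7/2  16 ]
  [ 0   0     1  -4 ]
R2 -> R2 + 7/2·R3
  [ 1  -4  0  -4 ]
  [ 0   1  0   2 ]
  [ 0   0  1  -4 ]
R1 -> R1 + 4·R2
  [ 1  0  0   4 ]
  [ 0  1  0   2 ]
  [ 0  0  1  -4 ]

4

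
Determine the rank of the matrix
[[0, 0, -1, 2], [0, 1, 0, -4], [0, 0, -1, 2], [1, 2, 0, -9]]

Swap ρ1 and ρ4.
Multiply ρ3 by -1.
Add ρ3 to ρ4.
Subtract 2 times ρ2 from ρ1.
The reduced form has 3 nonzero rows.

rank = 3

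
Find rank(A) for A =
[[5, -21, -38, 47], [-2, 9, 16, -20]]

rank = 2

R1 → 1/5·R1
  [  1  -21/5  -38/5  47/5 ]
  [ -2      9     16   -20 ]
R2 → R2 + 2·R1
  [ 1  -21/5  -38/5  47/5 ]
  [ 0    3/5    4/5  -6/5 ]
R2 → 5/3·R2
  [ 1  -21/5  -38/5  47/5 ]
  [ 0      1    4/3    -2 ]
R1 → R1 + 21/5·R2
  [ 1  0   -2   1 ]
  [ 0  1  4/3  -2 ]
The reduced form has 2 nonzero rows.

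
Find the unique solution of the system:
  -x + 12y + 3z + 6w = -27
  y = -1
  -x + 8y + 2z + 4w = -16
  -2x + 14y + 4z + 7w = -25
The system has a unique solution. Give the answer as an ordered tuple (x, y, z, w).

Form the augmented matrix and row-reduce:
  [ -1  12  3  6  |  -27 ]
  [  0   1  0  0  |   -1 ]
  [ -1   8  2  4  |  -16 ]
  [ -2  14  4  7  |  -25 ]
r1 → -1·r1
  [  1  -12  -3  -6  |   27 ]
  [  0    1   0   0  |   -1 ]
  [ -1    8   2   4  |  -16 ]
  [ -2   14   4   7  |  -25 ]
r3 → r3 + r1
  [  1  -12  -3  -6  |   27 ]
  [  0    1   0   0  |   -1 ]
  [  0   -4  -1  -2  |   11 ]
  [ -2   14   4   7  |  -25 ]
r4 → r4 + 2·r1
  [ 1  -12  -3  -6  |  27 ]
  [ 0    1   0   0  |  -1 ]
  [ 0   -4  -1  -2  |  11 ]
  [ 0  -10  -2  -5  |  29 ]
r3 → r3 + 4·r2
  [ 1  -12  -3  -6  |  27 ]
  [ 0    1   0   0  |  -1 ]
  [ 0    0  -1  -2  |   7 ]
  [ 0  -10  -2  -5  |  29 ]
r4 → r4 + 10·r2
  [ 1  -12  -3  -6  |  27 ]
  [ 0    1   0   0  |  -1 ]
  [ 0    0  -1  -2  |   7 ]
  [ 0    0  -2  -5  |  19 ]
r3 → -1·r3
  [ 1  -12  -3  -6  |  27 ]
  [ 0    1   0   0  |  -1 ]
  [ 0    0   1   2  |  -7 ]
  [ 0    0  -2  -5  |  19 ]
r4 → r4 + 2·r3
  [ 1  -12  -3  -6  |  27 ]
  [ 0    1   0   0  |  -1 ]
  [ 0    0   1   2  |  -7 ]
  [ 0    0   0  -1  |   5 ]
r4 → -1·r4
  [ 1  -12  -3  -6  |  27 ]
  [ 0    1   0   0  |  -1 ]
  [ 0    0   1   2  |  -7 ]
  [ 0    0   0   1  |  -5 ]
r3 → r3 − 2·r4
  [ 1  -12  -3  -6  |  27 ]
  [ 0    1   0   0  |  -1 ]
  [ 0    0   1   0  |   3 ]
  [ 0    0   0   1  |  -5 ]
r1 → r1 + 6·r4
  [ 1  -12  -3  0  |  -3 ]
  [ 0    1   0  0  |  -1 ]
  [ 0    0   1  0  |   3 ]
  [ 0    0   0  1  |  -5 ]
r1 → r1 + 3·r3
  [ 1  -12  0  0  |   6 ]
  [ 0    1  0  0  |  -1 ]
  [ 0    0  1  0  |   3 ]
  [ 0    0  0  1  |  -5 ]
r1 → r1 + 12·r2
  [ 1  0  0  0  |  -6 ]
  [ 0  1  0  0  |  -1 ]
  [ 0  0  1  0  |   3 ]
  [ 0  0  0  1  |  -5 ]
Reading off the last column: x = -6, y = -1, z = 3, w = -5.

(-6, -1, 3, -5)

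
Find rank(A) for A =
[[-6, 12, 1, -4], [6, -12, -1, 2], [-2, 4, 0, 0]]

r1 -> -1/6·r1
r2 -> r2 − 6·r1
r3 -> r3 + 2·r1
r2 ↔ r3
r2 -> -3·r2
r3 -> -1/2·r3
r2 -> r2 + 4·r3
r1 -> r1 − 2/3·r3
r1 -> r1 + 1/6·r2
The reduced form has 3 nonzero rows.

rank = 3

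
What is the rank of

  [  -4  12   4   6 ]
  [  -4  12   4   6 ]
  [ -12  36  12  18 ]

Multiply R1 by -1/4.
  [   1  -3  -1  -3/2 ]
  [  -4  12   4     6 ]
  [ -12  36  12    18 ]
Add 4 times R1 to R2.
  [   1  -3  -1  -3/2 ]
  [   0   0   0     0 ]
  [ -12  36  12    18 ]
Add 12 times R1 to R3.
  [ 1  -3  -1  -3/2 ]
  [ 0   0   0     0 ]
  [ 0   0   0     0 ]
The reduced form has 1 nonzero row.

rank = 1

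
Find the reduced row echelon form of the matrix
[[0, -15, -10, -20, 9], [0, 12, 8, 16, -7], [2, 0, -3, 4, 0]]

R1 ↔ R3
  [ 2    0   -3    4   0 ]
  [ 0   12    8   16  -7 ]
  [ 0  -15  -10  -20   9 ]
R1 → 1/2·R1
  [ 1    0  -3/2    2   0 ]
  [ 0   12     8   16  -7 ]
  [ 0  -15   -10  -20   9 ]
R2 → 1/12·R2
  [ 1    0  -3/2    2      0 ]
  [ 0    1   2/3  4/3  -7/12 ]
  [ 0  -15   -10  -20      9 ]
R3 → R3 + 15·R2
  [ 1  0  -3/2    2      0 ]
  [ 0  1   2/3  4/3  -7/12 ]
  [ 0  0     0    0    1/4 ]
R3 → 4·R3
  [ 1  0  -3/2    2      0 ]
  [ 0  1   2/3  4/3  -7/12 ]
  [ 0  0     0    0      1 ]
R2 → R2 + 7/12·R3
  [ 1  0  -3/2    2  0 ]
  [ 0  1   2/3  4/3  0 ]
  [ 0  0     0    0  1 ]

[[1, 0, -3/2, 2, 0], [0, 1, 2/3, 4/3, 0], [0, 0, 0, 0, 1]]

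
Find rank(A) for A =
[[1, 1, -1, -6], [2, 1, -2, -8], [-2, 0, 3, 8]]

r2 → r2 − 2·r1
  [  1   1  -1  -6 ]
  [  0  -1   0   4 ]
  [ -2   0   3   8 ]
r3 → r3 + 2·r1
  [ 1   1  -1  -6 ]
  [ 0  -1   0   4 ]
  [ 0   2   1  -4 ]
r2 → -1·r2
  [ 1  1  -1  -6 ]
  [ 0  1   0  -4 ]
  [ 0  2   1  -4 ]
r3 → r3 − 2·r2
  [ 1  1  -1  -6 ]
  [ 0  1   0  -4 ]
  [ 0  0   1   4 ]
r1 → r1 + r3
  [ 1  1  0  -2 ]
  [ 0  1  0  -4 ]
  [ 0  0  1   4 ]
r1 → r1 − r2
  [ 1  0  0   2 ]
  [ 0  1  0  -4 ]
  [ 0  0  1   4 ]
The reduced form has 3 nonzero rows.

rank = 3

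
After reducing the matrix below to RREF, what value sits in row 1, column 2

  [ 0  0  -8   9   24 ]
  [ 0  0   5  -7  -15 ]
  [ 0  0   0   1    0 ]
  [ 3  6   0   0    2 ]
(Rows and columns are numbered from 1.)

r1 <-> r4
  [ 3  6   0   0    2 ]
  [ 0  0   5  -7  -15 ]
  [ 0  0   0   1    0 ]
  [ 0  0  -8   9   24 ]
r1 ← 1/3·r1
  [ 1  2   0   0  2/3 ]
  [ 0  0   5  -7  -15 ]
  [ 0  0   0   1    0 ]
  [ 0  0  -8   9   24 ]
r2 ← 1/5·r2
  [ 1  2   0     0  2/3 ]
  [ 0  0   1  -7/5   -3 ]
  [ 0  0   0     1    0 ]
  [ 0  0  -8     9   24 ]
r4 ← r4 + 8·r2
  [ 1  2  0      0  2/3 ]
  [ 0  0  1   -7/5   -3 ]
  [ 0  0  0      1    0 ]
  [ 0  0  0  -11/5    0 ]
r4 ← r4 + 11/5·r3
  [ 1  2  0     0  2/3 ]
  [ 0  0  1  -7/5   -3 ]
  [ 0  0  0     1    0 ]
  [ 0  0  0     0    0 ]
r2 ← r2 + 7/5·r3
  [ 1  2  0  0  2/3 ]
  [ 0  0  1  0   -3 ]
  [ 0  0  0  1    0 ]
  [ 0  0  0  0    0 ]

2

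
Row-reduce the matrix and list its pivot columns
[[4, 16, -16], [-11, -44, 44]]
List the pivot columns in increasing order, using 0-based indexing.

R1 → 1/4·R1
  [   1    4  -4 ]
  [ -11  -44  44 ]
R2 → R2 + 11·R1
  [ 1  4  -4 ]
  [ 0  0   0 ]
Pivot columns are the columns containing a leading 1.

0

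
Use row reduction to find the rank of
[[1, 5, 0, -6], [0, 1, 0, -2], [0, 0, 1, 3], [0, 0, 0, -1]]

ρ4 → -1·ρ4
  [ 1  5  0  -6 ]
  [ 0  1  0  -2 ]
  [ 0  0  1   3 ]
  [ 0  0  0   1 ]
ρ3 → ρ3 − 3·ρ4
  [ 1  5  0  -6 ]
  [ 0  1  0  -2 ]
  [ 0  0  1   0 ]
  [ 0  0  0   1 ]
ρ2 → ρ2 + 2·ρ4
  [ 1  5  0  -6 ]
  [ 0  1  0   0 ]
  [ 0  0  1   0 ]
  [ 0  0  0   1 ]
ρ1 → ρ1 + 6·ρ4
  [ 1  5  0  0 ]
  [ 0  1  0  0 ]
  [ 0  0  1  0 ]
  [ 0  0  0  1 ]
ρ1 → ρ1 − 5·ρ2
  [ 1  0  0  0 ]
  [ 0  1  0  0 ]
  [ 0  0  1  0 ]
  [ 0  0  0  1 ]
The reduced form has 4 nonzero rows.

rank = 4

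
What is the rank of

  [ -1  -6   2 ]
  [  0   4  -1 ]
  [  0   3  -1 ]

ρ1 := -1·ρ1
ρ2 := 1/4·ρ2
ρ3 := ρ3 − 3·ρ2
ρ3 := -4·ρ3
ρ2 := ρ2 + 1/4·ρ3
ρ1 := ρ1 + 2·ρ3
ρ1 := ρ1 − 6·ρ2
The reduced form has 3 nonzero rows.

rank = 3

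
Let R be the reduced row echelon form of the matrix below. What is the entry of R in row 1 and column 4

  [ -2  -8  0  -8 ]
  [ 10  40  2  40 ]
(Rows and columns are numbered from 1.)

4

R1 → -1/2·R1
R2 → R2 − 10·R1
R2 → 1/2·R2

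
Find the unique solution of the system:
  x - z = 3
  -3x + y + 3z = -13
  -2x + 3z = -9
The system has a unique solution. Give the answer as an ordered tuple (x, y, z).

Form the augmented matrix and row-reduce:
  [  1  0  -1  |    3 ]
  [ -3  1   3  |  -13 ]
  [ -2  0   3  |   -9 ]
ρ2 ← ρ2 + 3·ρ1
  [  1  0  -1  |   3 ]
  [  0  1   0  |  -4 ]
  [ -2  0   3  |  -9 ]
ρ3 ← ρ3 + 2·ρ1
  [ 1  0  -1  |   3 ]
  [ 0  1   0  |  -4 ]
  [ 0  0   1  |  -3 ]
ρ1 ← ρ1 + ρ3
  [ 1  0  0  |   0 ]
  [ 0  1  0  |  -4 ]
  [ 0  0  1  |  -3 ]
Reading off the last column: x = 0, y = -4, z = -3.

(0, -4, -3)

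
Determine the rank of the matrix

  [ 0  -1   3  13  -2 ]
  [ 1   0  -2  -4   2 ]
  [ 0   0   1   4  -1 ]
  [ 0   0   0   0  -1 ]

rank = 4

ρ1 <-> ρ2
ρ2 -> -1·ρ2
ρ4 -> -1·ρ4
ρ3 -> ρ3 + ρ4
ρ2 -> ρ2 − 2·ρ4
ρ1 -> ρ1 − 2·ρ4
ρ2 -> ρ2 + 3·ρ3
ρ1 -> ρ1 + 2·ρ3
The reduced form has 4 nonzero rows.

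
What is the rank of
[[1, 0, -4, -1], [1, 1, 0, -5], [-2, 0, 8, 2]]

ρ2 := ρ2 − ρ1
  [  1  0  -4  -1 ]
  [  0  1   4  -4 ]
  [ -2  0   8   2 ]
ρ3 := ρ3 + 2·ρ1
  [ 1  0  -4  -1 ]
  [ 0  1   4  -4 ]
  [ 0  0   0   0 ]
The reduced form has 2 nonzero rows.

rank = 2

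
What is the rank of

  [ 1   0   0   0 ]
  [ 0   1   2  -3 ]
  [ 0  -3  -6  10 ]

R3 -> R3 + 3·R2
  [ 1  0  0   0 ]
  [ 0  1  2  -3 ]
  [ 0  0  0   1 ]
R2 -> R2 + 3·R3
  [ 1  0  0  0 ]
  [ 0  1  2  0 ]
  [ 0  0  0  1 ]
The reduced form has 3 nonzero rows.

rank = 3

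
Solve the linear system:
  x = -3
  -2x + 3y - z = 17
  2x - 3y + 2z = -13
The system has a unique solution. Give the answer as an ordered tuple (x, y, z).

Form the augmented matrix and row-reduce:
  [  1   0   0  |   -3 ]
  [ -2   3  -1  |   17 ]
  [  2  -3   2  |  -13 ]
r2 := r2 + 2·r1
  [ 1   0   0  |   -3 ]
  [ 0   3  -1  |   11 ]
  [ 2  -3   2  |  -13 ]
r3 := r3 − 2·r1
  [ 1   0   0  |  -3 ]
  [ 0   3  -1  |  11 ]
  [ 0  -3   2  |  -7 ]
r2 := 1/3·r2
  [ 1   0     0  |    -3 ]
  [ 0   1  -1/3  |  11/3 ]
  [ 0  -3     2  |    -7 ]
r3 := r3 + 3·r2
  [ 1  0     0  |    -3 ]
  [ 0  1  -1/3  |  11/3 ]
  [ 0  0     1  |     4 ]
r2 := r2 + 1/3·r3
  [ 1  0  0  |  -3 ]
  [ 0  1  0  |   5 ]
  [ 0  0  1  |   4 ]
Reading off the last column: x = -3, y = 5, z = 4.

(-3, 5, 4)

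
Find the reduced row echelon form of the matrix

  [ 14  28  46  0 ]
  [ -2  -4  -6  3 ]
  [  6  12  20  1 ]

[[1, 2, 0, 0], [0, 0, 1, 0], [0, 0, 0, 1]]

ρ1 → 1/14·ρ1
ρ2 → ρ2 + 2·ρ1
ρ3 → ρ3 − 6·ρ1
ρ2 → 7/4·ρ2
ρ3 → ρ3 − 2/7·ρ2
ρ3 → -2·ρ3
ρ2 → ρ2 − 21/4·ρ3
ρ1 → ρ1 − 23/7·ρ2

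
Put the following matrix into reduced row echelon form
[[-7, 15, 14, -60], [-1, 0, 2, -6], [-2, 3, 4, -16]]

Multiply R1 by -1/7.
  [  1  -15/7  -2  60/7 ]
  [ -1      0   2    -6 ]
  [ -2      3   4   -16 ]
Add R1 to R2.
  [  1  -15/7  -2  60/7 ]
  [  0  -15/7   0  18/7 ]
  [ -2      3   4   -16 ]
Add 2 times R1 to R3.
  [ 1  -15/7  -2  60/7 ]
  [ 0  -15/7   0  18/7 ]
  [ 0   -9/7   0   8/7 ]
Multiply R2 by -7/15.
  [ 1  -15/7  -2  60/7 ]
  [ 0      1   0  -6/5 ]
  [ 0   -9/7   0   8/7 ]
Add 9/7 times R2 to R3.
  [ 1  -15/7  -2  60/7 ]
  [ 0      1   0  -6/5 ]
  [ 0      0   0  -2/5 ]
Multiply R3 by -5/2.
  [ 1  -15/7  -2  60/7 ]
  [ 0      1   0  -6/5 ]
  [ 0      0   0     1 ]
Add 6/5 times R3 to R2.
  [ 1  -15/7  -2  60/7 ]
  [ 0      1   0     0 ]
  [ 0      0   0     1 ]
Subtract 60/7 times R3 from R1.
  [ 1  -15/7  -2  0 ]
  [ 0      1   0  0 ]
  [ 0      0   0  1 ]
Add 15/7 times R2 to R1.
  [ 1  0  -2  0 ]
  [ 0  1   0  0 ]
  [ 0  0   0  1 ]

[[1, 0, -2, 0], [0, 1, 0, 0], [0, 0, 0, 1]]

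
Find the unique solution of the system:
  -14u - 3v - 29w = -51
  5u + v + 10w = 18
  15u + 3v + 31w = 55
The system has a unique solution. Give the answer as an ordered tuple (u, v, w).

(2, -2, 1)

Form the augmented matrix and row-reduce:
  [ -14  -3  -29  |  -51 ]
  [   5   1   10  |   18 ]
  [  15   3   31  |   55 ]
R1 -> -1/14·R1
  [  1  3/14  29/14  |  51/14 ]
  [  5     1     10  |     18 ]
  [ 15     3     31  |     55 ]
R2 -> R2 − 5·R1
  [  1   3/14  29/14  |  51/14 ]
  [  0  -1/14  -5/14  |  -3/14 ]
  [ 15      3     31  |     55 ]
R3 -> R3 − 15·R1
  [ 1   3/14  29/14  |  51/14 ]
  [ 0  -1/14  -5/14  |  -3/14 ]
  [ 0  -3/14  -1/14  |   5/14 ]
R2 -> -14·R2
  [ 1   3/14  29/14  |  51/14 ]
  [ 0      1      5  |      3 ]
  [ 0  -3/14  -1/14  |   5/14 ]
R3 -> R3 + 3/14·R2
  [ 1  3/14  29/14  |  51/14 ]
  [ 0     1      5  |      3 ]
  [ 0     0      1  |      1 ]
R2 -> R2 − 5·R3
  [ 1  3/14  29/14  |  51/14 ]
  [ 0     1      0  |     -2 ]
  [ 0     0      1  |      1 ]
R1 -> R1 − 29/14·R3
  [ 1  3/14  0  |  11/7 ]
  [ 0     1  0  |    -2 ]
  [ 0     0  1  |     1 ]
R1 -> R1 − 3/14·R2
  [ 1  0  0  |   2 ]
  [ 0  1  0  |  -2 ]
  [ 0  0  1  |   1 ]
Reading off the last column: u = 2, v = -2, w = 1.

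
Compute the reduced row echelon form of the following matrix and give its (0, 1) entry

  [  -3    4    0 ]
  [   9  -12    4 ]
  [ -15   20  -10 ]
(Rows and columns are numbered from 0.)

r1 → -1/3·r1
  [   1  -4/3    0 ]
  [   9   -12    4 ]
  [ -15    20  -10 ]
r2 → r2 − 9·r1
  [   1  -4/3    0 ]
  [   0     0    4 ]
  [ -15    20  -10 ]
r3 → r3 + 15·r1
  [ 1  -4/3    0 ]
  [ 0     0    4 ]
  [ 0     0  -10 ]
r2 → 1/4·r2
  [ 1  -4/3    0 ]
  [ 0     0    1 ]
  [ 0     0  -10 ]
r3 → r3 + 10·r2
  [ 1  -4/3  0 ]
  [ 0     0  1 ]
  [ 0     0  0 ]

-4/3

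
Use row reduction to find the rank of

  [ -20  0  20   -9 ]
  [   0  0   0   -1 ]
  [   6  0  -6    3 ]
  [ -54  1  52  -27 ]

rank = 3

ρ1 ← -1/20·ρ1
ρ3 ← ρ3 − 6·ρ1
ρ4 ← ρ4 + 54·ρ1
ρ2 ↔ ρ4
ρ3 ← 10/3·ρ3
ρ4 ← ρ4 + ρ3
ρ2 ← ρ2 + 27/10·ρ3
ρ1 ← ρ1 − 9/20·ρ3
The reduced form has 3 nonzero rows.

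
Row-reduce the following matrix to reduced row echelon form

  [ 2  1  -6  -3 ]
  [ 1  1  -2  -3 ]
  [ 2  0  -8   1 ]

[[1, 0, -4, 0], [0, 1, 2, 0], [0, 0, 0, 1]]

ρ1 ← 1/2·ρ1
  [ 1  1/2  -3  -3/2 ]
  [ 1    1  -2    -3 ]
  [ 2    0  -8     1 ]
ρ2 ← ρ2 − ρ1
  [ 1  1/2  -3  -3/2 ]
  [ 0  1/2   1  -3/2 ]
  [ 2    0  -8     1 ]
ρ3 ← ρ3 − 2·ρ1
  [ 1  1/2  -3  -3/2 ]
  [ 0  1/2   1  -3/2 ]
  [ 0   -1  -2     4 ]
ρ2 ← 2·ρ2
  [ 1  1/2  -3  -3/2 ]
  [ 0    1   2    -3 ]
  [ 0   -1  -2     4 ]
ρ3 ← ρ3 + ρ2
  [ 1  1/2  -3  -3/2 ]
  [ 0    1   2    -3 ]
  [ 0    0   0     1 ]
ρ2 ← ρ2 + 3·ρ3
  [ 1  1/2  -3  -3/2 ]
  [ 0    1   2     0 ]
  [ 0    0   0     1 ]
ρ1 ← ρ1 + 3/2·ρ3
  [ 1  1/2  -3  0 ]
  [ 0    1   2  0 ]
  [ 0    0   0  1 ]
ρ1 ← ρ1 − 1/2·ρ2
  [ 1  0  -4  0 ]
  [ 0  1   2  0 ]
  [ 0  0   0  1 ]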